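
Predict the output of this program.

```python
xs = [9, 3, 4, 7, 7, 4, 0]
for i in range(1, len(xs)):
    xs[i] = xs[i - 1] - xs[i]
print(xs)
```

[9, 6, 2, -5, -12, -16, -16]

i=1: xs[1] = 9-3 = 6 → [9, 6, 4, 7, 7, 4, 0]
i=2: xs[2] = 6-4 = 2 → [9, 6, 2, 7, 7, 4, 0]
i=3: xs[3] = 2-7 = -5 → [9, 6, 2, -5, 7, 4, 0]
i=4: xs[4] = (-5)-7 = -12 → [9, 6, 2, -5, -12, 4, 0]
i=5: xs[5] = (-12)-4 = -16 → [9, 6, 2, -5, -12, -16, 0]
i=6: xs[6] = (-16)-0 = -16 → [9, 6, 2, -5, -12, -16, -16]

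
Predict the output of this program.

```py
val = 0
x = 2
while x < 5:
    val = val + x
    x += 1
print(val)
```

9

x=2: val = 0+2 = 2
x=3: val = 2+3 = 5
x=4: val = 5+4 = 9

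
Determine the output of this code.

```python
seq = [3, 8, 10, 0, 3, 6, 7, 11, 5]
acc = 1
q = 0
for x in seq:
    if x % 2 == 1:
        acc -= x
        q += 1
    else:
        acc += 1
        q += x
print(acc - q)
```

-53

x=3: odd, acc = 1-3 = -2; q=1
x=8: not odd, acc = (-2)+1 = -1; q=9
x=10: not odd, acc = (-1)+1 = 0; q=19
x=0: not odd, acc = 0+1 = 1; q=19
x=3: odd, acc = 1-3 = -2; q=20
x=6: not odd, acc = (-2)+1 = -1; q=26
x=7: odd, acc = (-1)-7 = -8; q=27
x=11: odd, acc = (-8)-11 = -19; q=28
x=5: odd, acc = (-19)-5 = -24; q=29
acc-q = (-24)-29 = -53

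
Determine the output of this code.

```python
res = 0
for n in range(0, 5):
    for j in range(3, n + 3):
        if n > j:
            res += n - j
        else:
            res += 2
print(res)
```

19

n=1,j=3: not 1>3, res = 0+2 = 2
n=2,j=3: not 2>3, res = 2+2 = 4
n=2,j=4: not 2>4, res = 4+2 = 6
n=3,j=3: not 3>3, res = 6+2 = 8
n=3,j=4: not 3>4, res = 8+2 = 10
n=3,j=5: not 3>5, res = 10+2 = 12
n=4,j=3: 4>3, res = 12+1 = 13
n=4,j=4: not 4>4, res = 13+2 = 15
n=4,j=5: not 4>5, res = 15+2 = 17
n=4,j=6: not 4>6, res = 17+2 = 19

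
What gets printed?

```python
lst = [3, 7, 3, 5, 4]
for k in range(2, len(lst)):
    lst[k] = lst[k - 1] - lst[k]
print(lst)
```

k=2: lst[2] = 7-3 = 4 → [3, 7, 4, 5, 4]
k=3: lst[3] = 4-5 = -1 → [3, 7, 4, -1, 4]
k=4: lst[4] = (-1)-4 = -5 → [3, 7, 4, -1, -5]

[3, 7, 4, -1, -5]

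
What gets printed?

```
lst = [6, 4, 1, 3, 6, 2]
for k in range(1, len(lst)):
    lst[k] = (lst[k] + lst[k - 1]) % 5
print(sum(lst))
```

k=1: lst[1] = (4+6)%5 = 0 → [6, 0, 1, 3, 6, 2]
k=2: lst[2] = (1+0)%5 = 1 → [6, 0, 1, 3, 6, 2]
k=3: lst[3] = (3+1)%5 = 4 → [6, 0, 1, 4, 6, 2]
k=4: lst[4] = (6+4)%5 = 0 → [6, 0, 1, 4, 0, 2]
k=5: lst[5] = (2+0)%5 = 2 → [6, 0, 1, 4, 0, 2]
sum = 13

13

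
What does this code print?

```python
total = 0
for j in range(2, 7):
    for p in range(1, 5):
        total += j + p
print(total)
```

130

j=2,p=1: total = 0+3 = 3
j=2,p=2: total = 3+4 = 7
j=2,p=3: total = 7+5 = 12
j=2,p=4: total = 12+6 = 18
j=3,p=1: total = 18+4 = 22
j=3,p=2: total = 22+5 = 27
j=3,p=3: total = 27+6 = 33
j=3,p=4: total = 33+7 = 40
j=4,p=1: total = 40+5 = 45
j=4,p=2: total = 45+6 = 51
j=4,p=3: total = 51+7 = 58
j=4,p=4: total = 58+8 = 66
j=5,p=1: total = 66+6 = 72
j=5,p=2: total = 72+7 = 79
j=5,p=3: total = 79+8 = 87
j=5,p=4: total = 87+9 = 96
j=6,p=1: total = 96+7 = 103
j=6,p=2: total = 103+8 = 111
j=6,p=3: total = 111+9 = 120
j=6,p=4: total = 120+10 = 130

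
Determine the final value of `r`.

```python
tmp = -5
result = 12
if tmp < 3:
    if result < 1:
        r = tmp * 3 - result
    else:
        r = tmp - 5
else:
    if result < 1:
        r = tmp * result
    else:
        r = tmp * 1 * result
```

-10

tmp=-5, result=12
tmp < 3 is True; result < 1 is False
→ r = tmp - 5 = -10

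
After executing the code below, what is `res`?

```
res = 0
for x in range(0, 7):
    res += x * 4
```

84

x=0: res = 0+0*4 = 0
x=1: res = 0+1*4 = 4
x=2: res = 4+2*4 = 12
x=3: res = 12+3*4 = 24
x=4: res = 24+4*4 = 40
x=5: res = 40+5*4 = 60
x=6: res = 60+6*4 = 84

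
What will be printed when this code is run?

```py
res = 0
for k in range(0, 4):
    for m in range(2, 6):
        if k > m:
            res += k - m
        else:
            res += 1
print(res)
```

16

k=0,m=2: not 0>2, res = 0+1 = 1
k=0,m=3: not 0>3, res = 1+1 = 2
k=0,m=4: not 0>4, res = 2+1 = 3
k=0,m=5: not 0>5, res = 3+1 = 4
k=1,m=2: not 1>2, res = 4+1 = 5
k=1,m=3: not 1>3, res = 5+1 = 6
k=1,m=4: not 1>4, res = 6+1 = 7
k=1,m=5: not 1>5, res = 7+1 = 8
k=2,m=2: not 2>2, res = 8+1 = 9
k=2,m=3: not 2>3, res = 9+1 = 10
k=2,m=4: not 2>4, res = 10+1 = 11
k=2,m=5: not 2>5, res = 11+1 = 12
k=3,m=2: 3>2, res = 12+1 = 13
k=3,m=3: not 3>3, res = 13+1 = 14
k=3,m=4: not 3>4, res = 14+1 = 15
k=3,m=5: not 3>5, res = 15+1 = 16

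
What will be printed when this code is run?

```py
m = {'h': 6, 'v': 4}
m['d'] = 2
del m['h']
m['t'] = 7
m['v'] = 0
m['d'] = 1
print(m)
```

{'v': 0, 'd': 1, 't': 7}

m['d'] = 2 → {'h': 6, 'v': 4, 'd': 2}
del 'h' → {'v': 4, 'd': 2}
m['t'] = 7 → {'v': 4, 'd': 2, 't': 7}
m['v'] = 0 → {'v': 0, 'd': 2, 't': 7}
m['d'] = 1 → {'v': 0, 'd': 1, 't': 7}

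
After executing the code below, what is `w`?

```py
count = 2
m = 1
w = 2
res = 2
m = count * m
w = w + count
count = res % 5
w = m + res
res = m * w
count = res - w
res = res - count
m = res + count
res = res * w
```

4

m = 2*1 = 2
w = 2+2 = 4
count = 2%5 = 2
w = 2+2 = 4
res = 2*4 = 8
count = 8-4 = 4
res = 8-4 = 4
m = 4+4 = 8
res = 4*4 = 16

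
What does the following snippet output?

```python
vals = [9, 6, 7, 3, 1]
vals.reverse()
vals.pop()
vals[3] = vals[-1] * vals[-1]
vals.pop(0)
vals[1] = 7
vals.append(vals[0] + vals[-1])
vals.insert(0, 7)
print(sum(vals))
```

reverse → [1, 3, 7, 6, 9]
pop() removes 9 → [1, 3, 7, 6]
vals[3] = vals[-1]*vals[-1] = 6*6 = 36 → [1, 3, 7, 36]
pop(0) removes 1 → [3, 7, 36]
vals[1] = 7 → [3, 7, 36]
append vals[0]+vals[-1] = 3+36 = 39 → [3, 7, 36, 39]
insert 7 at 0 → [7, 3, 7, 36, 39]
sum = 92

92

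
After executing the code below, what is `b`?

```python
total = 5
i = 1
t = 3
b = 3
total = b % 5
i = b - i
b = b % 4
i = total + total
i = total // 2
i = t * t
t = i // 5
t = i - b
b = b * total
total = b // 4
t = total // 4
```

total = 3%5 = 3
i = 3-1 = 2
b = 3%4 = 3
i = 3+3 = 6
i = 3//2 = 1
i = 3*3 = 9
t = 9//5 = 1
t = 9-3 = 6
b = 3*3 = 9
total = 9//4 = 2
t = 2//4 = 0

9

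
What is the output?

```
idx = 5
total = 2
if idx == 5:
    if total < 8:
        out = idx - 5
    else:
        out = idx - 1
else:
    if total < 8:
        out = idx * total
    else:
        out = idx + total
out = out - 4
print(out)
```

idx=5, total=2
idx == 5 is True; total < 8 is True
→ out = idx - 5 = 0
out = 0-4 = -4

-4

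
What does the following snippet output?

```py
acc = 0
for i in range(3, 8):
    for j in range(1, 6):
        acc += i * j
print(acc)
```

i=3,j=1: acc = 0+3 = 3
i=3,j=2: acc = 3+6 = 9
i=3,j=3: acc = 9+9 = 18
i=3,j=4: acc = 18+12 = 30
i=3,j=5: acc = 30+15 = 45
i=4,j=1: acc = 45+4 = 49
i=4,j=2: acc = 49+8 = 57
i=4,j=3: acc = 57+12 = 69
i=4,j=4: acc = 69+16 = 85
i=4,j=5: acc = 85+20 = 105
i=5,j=1: acc = 105+5 = 110
i=5,j=2: acc = 110+10 = 120
i=5,j=3: acc = 120+15 = 135
i=5,j=4: acc = 135+20 = 155
i=5,j=5: acc = 155+25 = 180
i=6,j=1: acc = 180+6 = 186
i=6,j=2: acc = 186+12 = 198
i=6,j=3: acc = 198+18 = 216
i=6,j=4: acc = 216+24 = 240
i=6,j=5: acc = 240+30 = 270
i=7,j=1: acc = 270+7 = 277
i=7,j=2: acc = 277+14 = 291
i=7,j=3: acc = 291+21 = 312
i=7,j=4: acc = 312+28 = 340
i=7,j=5: acc = 340+35 = 375

375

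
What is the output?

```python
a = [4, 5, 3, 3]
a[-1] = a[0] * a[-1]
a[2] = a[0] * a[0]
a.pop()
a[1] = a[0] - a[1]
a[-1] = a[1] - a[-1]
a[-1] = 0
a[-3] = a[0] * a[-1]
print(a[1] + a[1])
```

-2

a[-1] = a[0]*a[-1] = 4*3 = 12 → [4, 5, 3, 12]
a[2] = a[0]*a[0] = 4*4 = 16 → [4, 5, 16, 12]
pop() removes 12 → [4, 5, 16]
a[1] = a[0]-a[1] = 4-5 = -1 → [4, -1, 16]
a[-1] = a[1]-a[-1] = (-1)-16 = -17 → [4, -1, -17]
a[-1] = 0 → [4, -1, 0]
a[-3] = a[0]*a[-1] = 4*0 = 0 → [0, -1, 0]
a[1]+a[1] = (-1)+(-1) = -2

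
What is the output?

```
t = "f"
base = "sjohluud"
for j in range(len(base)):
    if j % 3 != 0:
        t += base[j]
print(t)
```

fjolud

j=0: skip
j=1: add 'j' → 'fj'
j=2: add 'o' → 'fjo'
j=3: skip
j=4: add 'l' → 'fjol'
j=5: add 'u' → 'fjolu'
j=6: skip
j=7: add 'd' → 'fjolud'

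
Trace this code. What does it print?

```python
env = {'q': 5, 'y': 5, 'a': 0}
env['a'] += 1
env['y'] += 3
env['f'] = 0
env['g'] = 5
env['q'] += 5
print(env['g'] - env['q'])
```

env['a'] = 0+1 = 1 → {'q': 5, 'y': 5, 'a': 1}
env['y'] = 5+3 = 8 → {'q': 5, 'y': 8, 'a': 1}
env['f'] = 0 → {'q': 5, 'y': 8, 'a': 1, 'f': 0}
env['g'] = 5 → {'q': 5, 'y': 8, 'a': 1, 'f': 0, 'g': 5}
env['q'] = 5+5 = 10 → {'q': 10, 'y': 8, 'a': 1, 'f': 0, 'g': 5}
env['g']-env['q'] = 5-10 = -5

-5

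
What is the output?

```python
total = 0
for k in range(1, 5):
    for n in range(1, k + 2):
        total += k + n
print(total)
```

74

k=1,n=1: total = 0+2 = 2
k=1,n=2: total = 2+3 = 5
k=2,n=1: total = 5+3 = 8
k=2,n=2: total = 8+4 = 12
k=2,n=3: total = 12+5 = 17
k=3,n=1: total = 17+4 = 21
k=3,n=2: total = 21+5 = 26
k=3,n=3: total = 26+6 = 32
k=3,n=4: total = 32+7 = 39
k=4,n=1: total = 39+5 = 44
k=4,n=2: total = 44+6 = 50
k=4,n=3: total = 50+7 = 57
k=4,n=4: total = 57+8 = 65
k=4,n=5: total = 65+9 = 74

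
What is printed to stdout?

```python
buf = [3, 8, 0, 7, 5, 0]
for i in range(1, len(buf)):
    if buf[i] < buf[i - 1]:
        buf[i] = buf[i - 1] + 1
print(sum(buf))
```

i=1: 8>=3, unchanged → [3, 8, 0, 7, 5, 0]
i=2: 0<8, buf[2] = 8+1 = 9 → [3, 8, 9, 7, 5, 0]
i=3: 7<9, buf[3] = 9+1 = 10 → [3, 8, 9, 10, 5, 0]
i=4: 5<10, buf[4] = 10+1 = 11 → [3, 8, 9, 10, 11, 0]
i=5: 0<11, buf[5] = 11+1 = 12 → [3, 8, 9, 10, 11, 12]
sum = 53

53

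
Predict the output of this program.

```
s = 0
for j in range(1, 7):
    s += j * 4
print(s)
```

j=1: s = 0+1*4 = 4
j=2: s = 4+2*4 = 12
j=3: s = 12+3*4 = 24
j=4: s = 24+4*4 = 40
j=5: s = 40+5*4 = 60
j=6: s = 60+6*4 = 84

84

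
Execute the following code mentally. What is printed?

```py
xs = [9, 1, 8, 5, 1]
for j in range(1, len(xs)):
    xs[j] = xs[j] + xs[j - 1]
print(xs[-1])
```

j=1: xs[1] = 1+9 = 10 → [9, 10, 8, 5, 1]
j=2: xs[2] = 8+10 = 18 → [9, 10, 18, 5, 1]
j=3: xs[3] = 5+18 = 23 → [9, 10, 18, 23, 1]
j=4: xs[4] = 1+23 = 24 → [9, 10, 18, 23, 24]

24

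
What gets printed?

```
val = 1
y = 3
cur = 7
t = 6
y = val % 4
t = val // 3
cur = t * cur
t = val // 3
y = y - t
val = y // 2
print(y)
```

1

y = 1%4 = 1
t = 1//3 = 0
cur = 0*7 = 0
t = 1//3 = 0
y = 1-0 = 1
val = 1//2 = 0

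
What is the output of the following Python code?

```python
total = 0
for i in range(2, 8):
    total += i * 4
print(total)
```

i=2: total = 0+2*4 = 8
i=3: total = 8+3*4 = 20
i=4: total = 20+4*4 = 36
i=5: total = 36+5*4 = 56
i=6: total = 56+6*4 = 80
i=7: total = 80+7*4 = 108

108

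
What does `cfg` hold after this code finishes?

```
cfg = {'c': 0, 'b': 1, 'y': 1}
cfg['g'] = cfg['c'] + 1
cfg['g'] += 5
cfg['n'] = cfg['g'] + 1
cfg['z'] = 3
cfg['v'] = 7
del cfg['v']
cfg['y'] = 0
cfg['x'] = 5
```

cfg['g'] = cfg['c']+1 = 1 → {'c': 0, 'b': 1, 'y': 1, 'g': 1}
cfg['g'] = 1+5 = 6 → {'c': 0, 'b': 1, 'y': 1, 'g': 6}
cfg['n'] = cfg['g']+1 = 7 → {'c': 0, 'b': 1, 'y': 1, 'g': 6, 'n': 7}
cfg['z'] = 3 → {'c': 0, 'b': 1, 'y': 1, 'g': 6, 'n': 7, 'z': 3}
cfg['v'] = 7 → {'c': 0, 'b': 1, 'y': 1, 'g': 6, 'n': 7, 'z': 3, 'v': 7}
del 'v' → {'c': 0, 'b': 1, 'y': 1, 'g': 6, 'n': 7, 'z': 3}
cfg['y'] = 0 → {'c': 0, 'b': 1, 'y': 0, 'g': 6, 'n': 7, 'z': 3}
cfg['x'] = 5 → {'c': 0, 'b': 1, 'y': 0, 'g': 6, 'n': 7, 'z': 3, 'x': 5}

{'c': 0, 'b': 1, 'y': 0, 'g': 6, 'n': 7, 'z': 3, 'x': 5}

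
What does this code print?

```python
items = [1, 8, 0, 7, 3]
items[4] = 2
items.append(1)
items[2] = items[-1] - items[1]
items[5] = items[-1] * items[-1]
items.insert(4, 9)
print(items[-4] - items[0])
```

items[4] = 2 → [1, 8, 0, 7, 2]
append 1 → [1, 8, 0, 7, 2, 1]
items[2] = items[-1]-items[1] = 1-8 = -7 → [1, 8, -7, 7, 2, 1]
items[5] = items[-1]*items[-1] = 1*1 = 1 → [1, 8, -7, 7, 2, 1]
insert 9 at 4 → [1, 8, -7, 7, 9, 2, 1]
items[-4]-items[0] = 7-1 = 6

6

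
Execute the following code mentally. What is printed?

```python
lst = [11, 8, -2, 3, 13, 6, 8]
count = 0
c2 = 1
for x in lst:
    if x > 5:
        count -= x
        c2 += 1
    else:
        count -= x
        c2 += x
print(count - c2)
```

-54

x=11: >5, count = 0-11 = -11; c2=2
x=8: >5, count = (-11)-8 = -19; c2=3
x=-2: not >5, count = (-19)-(-2) = -17; c2=1
x=3: not >5, count = (-17)-3 = -20; c2=4
x=13: >5, count = (-20)-13 = -33; c2=5
x=6: >5, count = (-33)-6 = -39; c2=6
x=8: >5, count = (-39)-8 = -47; c2=7
count-c2 = (-47)-7 = -54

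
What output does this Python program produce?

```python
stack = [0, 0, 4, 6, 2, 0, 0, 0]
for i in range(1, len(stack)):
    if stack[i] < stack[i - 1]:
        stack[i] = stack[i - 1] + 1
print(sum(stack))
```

44

i=1: 0>=0, unchanged → [0, 0, 4, 6, 2, 0, 0, 0]
i=2: 4>=0, unchanged → [0, 0, 4, 6, 2, 0, 0, 0]
i=3: 6>=4, unchanged → [0, 0, 4, 6, 2, 0, 0, 0]
i=4: 2<6, stack[4] = 6+1 = 7 → [0, 0, 4, 6, 7, 0, 0, 0]
i=5: 0<7, stack[5] = 7+1 = 8 → [0, 0, 4, 6, 7, 8, 0, 0]
i=6: 0<8, stack[6] = 8+1 = 9 → [0, 0, 4, 6, 7, 8, 9, 0]
i=7: 0<9, stack[7] = 9+1 = 10 → [0, 0, 4, 6, 7, 8, 9, 10]
sum = 44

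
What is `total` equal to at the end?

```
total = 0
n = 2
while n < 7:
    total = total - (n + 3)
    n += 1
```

n=2: total = 0-5 = -5
n=3: total = (-5)-6 = -11
n=4: total = (-11)-7 = -18
n=5: total = (-18)-8 = -26
n=6: total = (-26)-9 = -35

-35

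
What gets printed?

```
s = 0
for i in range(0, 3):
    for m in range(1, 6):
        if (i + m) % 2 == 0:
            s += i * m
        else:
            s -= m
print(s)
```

-3

i=0,m=1: odd sum, s = 0-1 = -1
i=0,m=2: even sum, s = (-1)+0 = -1
i=0,m=3: odd sum, s = (-1)-3 = -4
i=0,m=4: even sum, s = (-4)+0 = -4
i=0,m=5: odd sum, s = (-4)-5 = -9
i=1,m=1: even sum, s = (-9)+1 = -8
i=1,m=2: odd sum, s = (-8)-2 = -10
i=1,m=3: even sum, s = (-10)+3 = -7
i=1,m=4: odd sum, s = (-7)-4 = -11
i=1,m=5: even sum, s = (-11)+5 = -6
i=2,m=1: odd sum, s = (-6)-1 = -7
i=2,m=2: even sum, s = (-7)+4 = -3
i=2,m=3: odd sum, s = (-3)-3 = -6
i=2,m=4: even sum, s = (-6)+8 = 2
i=2,m=5: odd sum, s = 2-5 = -3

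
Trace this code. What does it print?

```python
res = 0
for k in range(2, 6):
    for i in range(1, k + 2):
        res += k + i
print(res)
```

k=2,i=1: res = 0+3 = 3
k=2,i=2: res = 3+4 = 7
k=2,i=3: res = 7+5 = 12
k=3,i=1: res = 12+4 = 16
k=3,i=2: res = 16+5 = 21
k=3,i=3: res = 21+6 = 27
k=3,i=4: res = 27+7 = 34
k=4,i=1: res = 34+5 = 39
k=4,i=2: res = 39+6 = 45
k=4,i=3: res = 45+7 = 52
k=4,i=4: res = 52+8 = 60
k=4,i=5: res = 60+9 = 69
k=5,i=1: res = 69+6 = 75
k=5,i=2: res = 75+7 = 82
k=5,i=3: res = 82+8 = 90
k=5,i=4: res = 90+9 = 99
k=5,i=5: res = 99+10 = 109
k=5,i=6: res = 109+11 = 120

120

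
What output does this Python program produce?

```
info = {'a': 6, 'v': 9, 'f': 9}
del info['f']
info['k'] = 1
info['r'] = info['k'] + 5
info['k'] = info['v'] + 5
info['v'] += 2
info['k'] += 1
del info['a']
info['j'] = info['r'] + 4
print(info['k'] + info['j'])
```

del 'f' → {'a': 6, 'v': 9}
info['k'] = 1 → {'a': 6, 'v': 9, 'k': 1}
info['r'] = info['k']+5 = 6 → {'a': 6, 'v': 9, 'k': 1, 'r': 6}
info['k'] = info['v']+5 = 14 → {'a': 6, 'v': 9, 'k': 14, 'r': 6}
info['v'] = 9+2 = 11 → {'a': 6, 'v': 11, 'k': 14, 'r': 6}
info['k'] = 14+1 = 15 → {'a': 6, 'v': 11, 'k': 15, 'r': 6}
del 'a' → {'v': 11, 'k': 15, 'r': 6}
info['j'] = info['r']+4 = 10 → {'v': 11, 'k': 15, 'r': 6, 'j': 10}
info['k']+info['j'] = 15+10 = 25

25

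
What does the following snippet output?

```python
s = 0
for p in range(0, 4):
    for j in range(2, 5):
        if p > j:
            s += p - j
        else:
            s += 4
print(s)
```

p=0,j=2: not 0>2, s = 0+4 = 4
p=0,j=3: not 0>3, s = 4+4 = 8
p=0,j=4: not 0>4, s = 8+4 = 12
p=1,j=2: not 1>2, s = 12+4 = 16
p=1,j=3: not 1>3, s = 16+4 = 20
p=1,j=4: not 1>4, s = 20+4 = 24
p=2,j=2: not 2>2, s = 24+4 = 28
p=2,j=3: not 2>3, s = 28+4 = 32
p=2,j=4: not 2>4, s = 32+4 = 36
p=3,j=2: 3>2, s = 36+1 = 37
p=3,j=3: not 3>3, s = 37+4 = 41
p=3,j=4: not 3>4, s = 41+4 = 45

45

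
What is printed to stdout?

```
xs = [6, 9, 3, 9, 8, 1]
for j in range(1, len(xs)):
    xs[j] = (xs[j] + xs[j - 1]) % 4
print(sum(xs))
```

j=1: xs[1] = (9+6)%4 = 3 → [6, 3, 3, 9, 8, 1]
j=2: xs[2] = (3+3)%4 = 2 → [6, 3, 2, 9, 8, 1]
j=3: xs[3] = (9+2)%4 = 3 → [6, 3, 2, 3, 8, 1]
j=4: xs[4] = (8+3)%4 = 3 → [6, 3, 2, 3, 3, 1]
j=5: xs[5] = (1+3)%4 = 0 → [6, 3, 2, 3, 3, 0]
sum = 17

17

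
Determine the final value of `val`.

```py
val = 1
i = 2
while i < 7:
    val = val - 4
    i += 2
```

-11

i=2: val = 1-4 = -3
i=4: val = (-3)-4 = -7
i=6: val = (-7)-4 = -11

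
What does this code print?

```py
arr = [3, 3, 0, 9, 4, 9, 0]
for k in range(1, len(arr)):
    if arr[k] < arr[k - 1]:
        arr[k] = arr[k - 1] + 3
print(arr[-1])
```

k=1: 3>=3, unchanged → [3, 3, 0, 9, 4, 9, 0]
k=2: 0<3, arr[2] = 3+3 = 6 → [3, 3, 6, 9, 4, 9, 0]
k=3: 9>=6, unchanged → [3, 3, 6, 9, 4, 9, 0]
k=4: 4<9, arr[4] = 9+3 = 12 → [3, 3, 6, 9, 12, 9, 0]
k=5: 9<12, arr[5] = 12+3 = 15 → [3, 3, 6, 9, 12, 15, 0]
k=6: 0<15, arr[6] = 15+3 = 18 → [3, 3, 6, 9, 12, 15, 18]

18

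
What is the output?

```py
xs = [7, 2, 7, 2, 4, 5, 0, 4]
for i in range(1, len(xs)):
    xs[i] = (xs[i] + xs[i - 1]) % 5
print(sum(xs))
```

22

i=1: xs[1] = (2+7)%5 = 4 → [7, 4, 7, 2, 4, 5, 0, 4]
i=2: xs[2] = (7+4)%5 = 1 → [7, 4, 1, 2, 4, 5, 0, 4]
i=3: xs[3] = (2+1)%5 = 3 → [7, 4, 1, 3, 4, 5, 0, 4]
i=4: xs[4] = (4+3)%5 = 2 → [7, 4, 1, 3, 2, 5, 0, 4]
i=5: xs[5] = (5+2)%5 = 2 → [7, 4, 1, 3, 2, 2, 0, 4]
i=6: xs[6] = (0+2)%5 = 2 → [7, 4, 1, 3, 2, 2, 2, 4]
i=7: xs[7] = (4+2)%5 = 1 → [7, 4, 1, 3, 2, 2, 2, 1]
sum = 22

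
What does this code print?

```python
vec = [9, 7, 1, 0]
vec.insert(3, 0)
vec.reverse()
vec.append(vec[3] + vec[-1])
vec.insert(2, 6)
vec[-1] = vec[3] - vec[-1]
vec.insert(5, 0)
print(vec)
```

[0, 0, 6, 1, 7, 0, 9, -15]

insert 0 at 3 → [9, 7, 1, 0, 0]
reverse → [0, 0, 1, 7, 9]
append vec[3]+vec[-1] = 7+9 = 16 → [0, 0, 1, 7, 9, 16]
insert 6 at 2 → [0, 0, 6, 1, 7, 9, 16]
vec[-1] = vec[3]-vec[-1] = 1-16 = -15 → [0, 0, 6, 1, 7, 9, -15]
insert 0 at 5 → [0, 0, 6, 1, 7, 0, 9, -15]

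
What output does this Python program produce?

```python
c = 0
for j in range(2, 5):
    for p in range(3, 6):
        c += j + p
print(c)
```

63

j=2,p=3: c = 0+5 = 5
j=2,p=4: c = 5+6 = 11
j=2,p=5: c = 11+7 = 18
j=3,p=3: c = 18+6 = 24
j=3,p=4: c = 24+7 = 31
j=3,p=5: c = 31+8 = 39
j=4,p=3: c = 39+7 = 46
j=4,p=4: c = 46+8 = 54
j=4,p=5: c = 54+9 = 63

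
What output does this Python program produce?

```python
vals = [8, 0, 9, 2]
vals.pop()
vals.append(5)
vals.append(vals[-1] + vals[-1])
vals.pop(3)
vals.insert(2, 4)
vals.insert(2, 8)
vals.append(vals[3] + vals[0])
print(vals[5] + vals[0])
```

18

pop() removes 2 → [8, 0, 9]
append 5 → [8, 0, 9, 5]
append vals[-1]+vals[-1] = 5+5 = 10 → [8, 0, 9, 5, 10]
pop(3) removes 5 → [8, 0, 9, 10]
insert 4 at 2 → [8, 0, 4, 9, 10]
insert 8 at 2 → [8, 0, 8, 4, 9, 10]
append vals[3]+vals[0] = 4+8 = 12 → [8, 0, 8, 4, 9, 10, 12]
vals[5]+vals[0] = 10+8 = 18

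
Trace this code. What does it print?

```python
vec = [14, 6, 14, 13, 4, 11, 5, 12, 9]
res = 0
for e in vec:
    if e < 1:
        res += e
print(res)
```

e=14: not <1
e=6: not <1
e=14: not <1
e=13: not <1
e=4: not <1
e=11: not <1
e=5: not <1
e=12: not <1
e=9: not <1

0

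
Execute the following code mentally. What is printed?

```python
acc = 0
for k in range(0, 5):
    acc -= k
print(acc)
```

-10

k=0: acc = 0-0 = 0
k=1: acc = 0-1 = -1
k=2: acc = (-1)-2 = -3
k=3: acc = (-3)-3 = -6
k=4: acc = (-6)-4 = -10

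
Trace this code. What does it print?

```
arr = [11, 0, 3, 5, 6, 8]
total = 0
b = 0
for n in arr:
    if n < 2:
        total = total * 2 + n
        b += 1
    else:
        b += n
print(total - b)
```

n=11: not <2; b=11
n=0: <2, total = 0*2+0 = 0; b=12
n=3: not <2; b=15
n=5: not <2; b=20
n=6: not <2; b=26
n=8: not <2; b=34
total-b = 0-34 = -34

-34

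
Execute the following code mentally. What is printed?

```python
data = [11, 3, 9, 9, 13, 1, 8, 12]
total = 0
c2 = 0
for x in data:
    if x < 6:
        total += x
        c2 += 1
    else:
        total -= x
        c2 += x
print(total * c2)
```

x=11: not <6, total = 0-11 = -11; c2=11
x=3: <6, total = (-11)+3 = -8; c2=12
x=9: not <6, total = (-8)-9 = -17; c2=21
x=9: not <6, total = (-17)-9 = -26; c2=30
x=13: not <6, total = (-26)-13 = -39; c2=43
x=1: <6, total = (-39)+1 = -38; c2=44
x=8: not <6, total = (-38)-8 = -46; c2=52
x=12: not <6, total = (-46)-12 = -58; c2=64
total*c2 = (-58)*64 = -3712

-3712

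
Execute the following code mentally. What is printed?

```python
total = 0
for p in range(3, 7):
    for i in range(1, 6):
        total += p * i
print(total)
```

p=3,i=1: total = 0+3 = 3
p=3,i=2: total = 3+6 = 9
p=3,i=3: total = 9+9 = 18
p=3,i=4: total = 18+12 = 30
p=3,i=5: total = 30+15 = 45
p=4,i=1: total = 45+4 = 49
p=4,i=2: total = 49+8 = 57
p=4,i=3: total = 57+12 = 69
p=4,i=4: total = 69+16 = 85
p=4,i=5: total = 85+20 = 105
p=5,i=1: total = 105+5 = 110
p=5,i=2: total = 110+10 = 120
p=5,i=3: total = 120+15 = 135
p=5,i=4: total = 135+20 = 155
p=5,i=5: total = 155+25 = 180
p=6,i=1: total = 180+6 = 186
p=6,i=2: total = 186+12 = 198
p=6,i=3: total = 198+18 = 216
p=6,i=4: total = 216+24 = 240
p=6,i=5: total = 240+30 = 270

270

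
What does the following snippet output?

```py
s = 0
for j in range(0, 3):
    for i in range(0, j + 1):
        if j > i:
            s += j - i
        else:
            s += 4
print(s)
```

16

j=0,i=0: not 0>0, s = 0+4 = 4
j=1,i=0: 1>0, s = 4+1 = 5
j=1,i=1: not 1>1, s = 5+4 = 9
j=2,i=0: 2>0, s = 9+2 = 11
j=2,i=1: 2>1, s = 11+1 = 12
j=2,i=2: not 2>2, s = 12+4 = 16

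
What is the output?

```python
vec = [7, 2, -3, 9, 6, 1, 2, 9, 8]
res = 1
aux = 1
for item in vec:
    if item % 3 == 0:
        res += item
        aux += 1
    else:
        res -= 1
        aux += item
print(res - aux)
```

-8

item=7: not %3==0, res = 1-1 = 0; aux=8
item=2: not %3==0, res = 0-1 = -1; aux=10
item=-3: %3==0, res = (-1)+(-3) = -4; aux=11
item=9: %3==0, res = (-4)+9 = 5; aux=12
item=6: %3==0, res = 5+6 = 11; aux=13
item=1: not %3==0, res = 11-1 = 10; aux=14
item=2: not %3==0, res = 10-1 = 9; aux=16
item=9: %3==0, res = 9+9 = 18; aux=17
item=8: not %3==0, res = 18-1 = 17; aux=25
res-aux = 17-25 = -8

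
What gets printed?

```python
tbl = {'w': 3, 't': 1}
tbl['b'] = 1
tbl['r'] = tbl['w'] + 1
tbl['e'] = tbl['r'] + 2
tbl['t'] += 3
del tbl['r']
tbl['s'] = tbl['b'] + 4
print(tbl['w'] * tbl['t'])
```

tbl['b'] = 1 → {'w': 3, 't': 1, 'b': 1}
tbl['r'] = tbl['w']+1 = 4 → {'w': 3, 't': 1, 'b': 1, 'r': 4}
tbl['e'] = tbl['r']+2 = 6 → {'w': 3, 't': 1, 'b': 1, 'r': 4, 'e': 6}
tbl['t'] = 1+3 = 4 → {'w': 3, 't': 4, 'b': 1, 'r': 4, 'e': 6}
del 'r' → {'w': 3, 't': 4, 'b': 1, 'e': 6}
tbl['s'] = tbl['b']+4 = 5 → {'w': 3, 't': 4, 'b': 1, 'e': 6, 's': 5}
tbl['w']*tbl['t'] = 3*4 = 12

12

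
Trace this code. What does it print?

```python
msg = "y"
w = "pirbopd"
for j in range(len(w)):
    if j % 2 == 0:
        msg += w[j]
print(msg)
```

j=0: add 'p' → 'yp'
j=1: skip
j=2: add 'r' → 'ypr'
j=3: skip
j=4: add 'o' → 'ypro'
j=5: skip
j=6: add 'd' → 'yprod'

yprod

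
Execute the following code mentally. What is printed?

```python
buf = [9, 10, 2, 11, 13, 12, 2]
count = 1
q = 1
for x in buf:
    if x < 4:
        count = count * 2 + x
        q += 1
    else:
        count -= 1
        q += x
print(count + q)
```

54

x=9: not <4, count = 1-1 = 0; q=10
x=10: not <4, count = 0-1 = -1; q=20
x=2: <4, count = (-1)*2+2 = 0; q=21
x=11: not <4, count = 0-1 = -1; q=32
x=13: not <4, count = (-1)-1 = -2; q=45
x=12: not <4, count = (-2)-1 = -3; q=57
x=2: <4, count = (-3)*2+2 = -4; q=58
count+q = (-4)+58 = 54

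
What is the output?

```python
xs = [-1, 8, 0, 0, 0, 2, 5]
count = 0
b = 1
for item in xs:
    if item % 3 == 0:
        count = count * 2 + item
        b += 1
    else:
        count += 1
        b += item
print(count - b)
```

0

item=-1: not %3==0, count = 0+1 = 1; b=0
item=8: not %3==0, count = 1+1 = 2; b=8
item=0: %3==0, count = 2*2+0 = 4; b=9
item=0: %3==0, count = 4*2+0 = 8; b=10
item=0: %3==0, count = 8*2+0 = 16; b=11
item=2: not %3==0, count = 16+1 = 17; b=13
item=5: not %3==0, count = 17+1 = 18; b=18
count-b = 18-18 = 0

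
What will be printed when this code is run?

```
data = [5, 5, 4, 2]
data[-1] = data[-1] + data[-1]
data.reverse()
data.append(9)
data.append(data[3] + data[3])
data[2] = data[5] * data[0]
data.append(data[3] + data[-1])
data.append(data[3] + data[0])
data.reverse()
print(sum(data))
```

data[-1] = data[-1]+data[-1] = 2+2 = 4 → [5, 5, 4, 4]
reverse → [4, 4, 5, 5]
append 9 → [4, 4, 5, 5, 9]
append data[3]+data[3] = 5+5 = 10 → [4, 4, 5, 5, 9, 10]
data[2] = data[5]*data[0] = 10*4 = 40 → [4, 4, 40, 5, 9, 10]
append data[3]+data[-1] = 5+10 = 15 → [4, 4, 40, 5, 9, 10, 15]
append data[3]+data[0] = 5+4 = 9 → [4, 4, 40, 5, 9, 10, 15, 9]
reverse → [9, 15, 10, 9, 5, 40, 4, 4]
sum = 96

96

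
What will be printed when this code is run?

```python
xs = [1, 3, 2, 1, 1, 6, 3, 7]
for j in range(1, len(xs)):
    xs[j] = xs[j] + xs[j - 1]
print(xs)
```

j=1: xs[1] = 3+1 = 4 → [1, 4, 2, 1, 1, 6, 3, 7]
j=2: xs[2] = 2+4 = 6 → [1, 4, 6, 1, 1, 6, 3, 7]
j=3: xs[3] = 1+6 = 7 → [1, 4, 6, 7, 1, 6, 3, 7]
j=4: xs[4] = 1+7 = 8 → [1, 4, 6, 7, 8, 6, 3, 7]
j=5: xs[5] = 6+8 = 14 → [1, 4, 6, 7, 8, 14, 3, 7]
j=6: xs[6] = 3+14 = 17 → [1, 4, 6, 7, 8, 14, 17, 7]
j=7: xs[7] = 7+17 = 24 → [1, 4, 6, 7, 8, 14, 17, 24]

[1, 4, 6, 7, 8, 14, 17, 24]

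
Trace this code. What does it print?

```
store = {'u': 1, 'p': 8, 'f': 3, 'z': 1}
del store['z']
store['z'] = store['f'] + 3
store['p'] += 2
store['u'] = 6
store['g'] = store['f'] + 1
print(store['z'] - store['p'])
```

del 'z' → {'u': 1, 'p': 8, 'f': 3}
store['z'] = store['f']+3 = 6 → {'u': 1, 'p': 8, 'f': 3, 'z': 6}
store['p'] = 8+2 = 10 → {'u': 1, 'p': 10, 'f': 3, 'z': 6}
store['u'] = 6 → {'u': 6, 'p': 10, 'f': 3, 'z': 6}
store['g'] = store['f']+1 = 4 → {'u': 6, 'p': 10, 'f': 3, 'z': 6, 'g': 4}
store['z']-store['p'] = 6-10 = -4

-4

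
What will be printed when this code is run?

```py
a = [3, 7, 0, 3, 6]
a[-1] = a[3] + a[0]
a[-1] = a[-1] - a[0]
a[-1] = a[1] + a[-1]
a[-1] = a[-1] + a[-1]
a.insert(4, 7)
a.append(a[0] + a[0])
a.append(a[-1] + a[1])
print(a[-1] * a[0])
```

a[-1] = a[3]+a[0] = 3+3 = 6 → [3, 7, 0, 3, 6]
a[-1] = a[-1]-a[0] = 6-3 = 3 → [3, 7, 0, 3, 3]
a[-1] = a[1]+a[-1] = 7+3 = 10 → [3, 7, 0, 3, 10]
a[-1] = a[-1]+a[-1] = 10+10 = 20 → [3, 7, 0, 3, 20]
insert 7 at 4 → [3, 7, 0, 3, 7, 20]
append a[0]+a[0] = 3+3 = 6 → [3, 7, 0, 3, 7, 20, 6]
append a[-1]+a[1] = 6+7 = 13 → [3, 7, 0, 3, 7, 20, 6, 13]
a[-1]*a[0] = 13*3 = 39

39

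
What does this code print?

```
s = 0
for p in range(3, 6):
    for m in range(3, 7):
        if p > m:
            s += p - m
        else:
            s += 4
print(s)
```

p=3,m=3: not 3>3, s = 0+4 = 4
p=3,m=4: not 3>4, s = 4+4 = 8
p=3,m=5: not 3>5, s = 8+4 = 12
p=3,m=6: not 3>6, s = 12+4 = 16
p=4,m=3: 4>3, s = 16+1 = 17
p=4,m=4: not 4>4, s = 17+4 = 21
p=4,m=5: not 4>5, s = 21+4 = 25
p=4,m=6: not 4>6, s = 25+4 = 29
p=5,m=3: 5>3, s = 29+2 = 31
p=5,m=4: 5>4, s = 31+1 = 32
p=5,m=5: not 5>5, s = 32+4 = 36
p=5,m=6: not 5>6, s = 36+4 = 40

40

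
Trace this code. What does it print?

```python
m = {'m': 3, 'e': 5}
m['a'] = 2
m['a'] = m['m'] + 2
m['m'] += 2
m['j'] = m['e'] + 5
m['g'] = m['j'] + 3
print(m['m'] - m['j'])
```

-5

m['a'] = 2 → {'m': 3, 'e': 5, 'a': 2}
m['a'] = m['m']+2 = 5 → {'m': 3, 'e': 5, 'a': 5}
m['m'] = 3+2 = 5 → {'m': 5, 'e': 5, 'a': 5}
m['j'] = m['e']+5 = 10 → {'m': 5, 'e': 5, 'a': 5, 'j': 10}
m['g'] = m['j']+3 = 13 → {'m': 5, 'e': 5, 'a': 5, 'j': 10, 'g': 13}
m['m']-m['j'] = 5-10 = -5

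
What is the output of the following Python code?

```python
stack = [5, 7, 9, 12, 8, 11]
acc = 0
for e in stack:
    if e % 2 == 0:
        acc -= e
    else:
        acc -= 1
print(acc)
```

-24

e=5: not even, acc = 0-1 = -1
e=7: not even, acc = (-1)-1 = -2
e=9: not even, acc = (-2)-1 = -3
e=12: even, acc = (-3)-12 = -15
e=8: even, acc = (-15)-8 = -23
e=11: not even, acc = (-23)-1 = -24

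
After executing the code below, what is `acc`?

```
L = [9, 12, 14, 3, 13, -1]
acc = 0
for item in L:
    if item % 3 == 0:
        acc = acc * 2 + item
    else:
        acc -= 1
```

59

item=9: %3==0, acc = 0*2+9 = 9
item=12: %3==0, acc = 9*2+12 = 30
item=14: not %3==0, acc = 30-1 = 29
item=3: %3==0, acc = 29*2+3 = 61
item=13: not %3==0, acc = 61-1 = 60
item=-1: not %3==0, acc = 60-1 = 59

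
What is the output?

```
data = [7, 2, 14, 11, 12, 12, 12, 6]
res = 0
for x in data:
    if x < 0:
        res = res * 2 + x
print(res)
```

0

x=7: not <0
x=2: not <0
x=14: not <0
x=11: not <0
x=12: not <0
x=12: not <0
x=12: not <0
x=6: not <0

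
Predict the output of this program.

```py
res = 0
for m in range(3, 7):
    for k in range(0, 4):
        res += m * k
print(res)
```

m=3,k=0: res = 0+0 = 0
m=3,k=1: res = 0+3 = 3
m=3,k=2: res = 3+6 = 9
m=3,k=3: res = 9+9 = 18
m=4,k=0: res = 18+0 = 18
m=4,k=1: res = 18+4 = 22
m=4,k=2: res = 22+8 = 30
m=4,k=3: res = 30+12 = 42
m=5,k=0: res = 42+0 = 42
m=5,k=1: res = 42+5 = 47
m=5,k=2: res = 47+10 = 57
m=5,k=3: res = 57+15 = 72
m=6,k=0: res = 72+0 = 72
m=6,k=1: res = 72+6 = 78
m=6,k=2: res = 78+12 = 90
m=6,k=3: res = 90+18 = 108

108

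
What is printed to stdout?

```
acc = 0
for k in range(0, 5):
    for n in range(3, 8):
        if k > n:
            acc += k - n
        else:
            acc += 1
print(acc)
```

k=0,n=3: not 0>3, acc = 0+1 = 1
k=0,n=4: not 0>4, acc = 1+1 = 2
k=0,n=5: not 0>5, acc = 2+1 = 3
k=0,n=6: not 0>6, acc = 3+1 = 4
k=0,n=7: not 0>7, acc = 4+1 = 5
k=1,n=3: not 1>3, acc = 5+1 = 6
k=1,n=4: not 1>4, acc = 6+1 = 7
k=1,n=5: not 1>5, acc = 7+1 = 8
k=1,n=6: not 1>6, acc = 8+1 = 9
k=1,n=7: not 1>7, acc = 9+1 = 10
k=2,n=3: not 2>3, acc = 10+1 = 11
k=2,n=4: not 2>4, acc = 11+1 = 12
k=2,n=5: not 2>5, acc = 12+1 = 13
k=2,n=6: not 2>6, acc = 13+1 = 14
k=2,n=7: not 2>7, acc = 14+1 = 15
k=3,n=3: not 3>3, acc = 15+1 = 16
k=3,n=4: not 3>4, acc = 16+1 = 17
k=3,n=5: not 3>5, acc = 17+1 = 18
k=3,n=6: not 3>6, acc = 18+1 = 19
k=3,n=7: not 3>7, acc = 19+1 = 20
k=4,n=3: 4>3, acc = 20+1 = 21
k=4,n=4: not 4>4, acc = 21+1 = 22
k=4,n=5: not 4>5, acc = 22+1 = 23
k=4,n=6: not 4>6, acc = 23+1 = 24
k=4,n=7: not 4>7, acc = 24+1 = 25

25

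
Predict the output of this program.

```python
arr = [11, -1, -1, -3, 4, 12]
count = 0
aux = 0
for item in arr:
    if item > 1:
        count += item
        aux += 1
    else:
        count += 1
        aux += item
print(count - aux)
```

32

item=11: >1, count = 0+11 = 11; aux=1
item=-1: not >1, count = 11+1 = 12; aux=0
item=-1: not >1, count = 12+1 = 13; aux=-1
item=-3: not >1, count = 13+1 = 14; aux=-4
item=4: >1, count = 14+4 = 18; aux=-3
item=12: >1, count = 18+12 = 30; aux=-2
count-aux = 30-(-2) = 32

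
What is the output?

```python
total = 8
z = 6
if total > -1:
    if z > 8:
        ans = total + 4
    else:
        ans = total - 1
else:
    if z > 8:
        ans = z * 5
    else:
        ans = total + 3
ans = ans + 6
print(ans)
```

13

total=8, z=6
total > -1 is True; z > 8 is False
→ ans = total - 1 = 7
ans = 7+6 = 13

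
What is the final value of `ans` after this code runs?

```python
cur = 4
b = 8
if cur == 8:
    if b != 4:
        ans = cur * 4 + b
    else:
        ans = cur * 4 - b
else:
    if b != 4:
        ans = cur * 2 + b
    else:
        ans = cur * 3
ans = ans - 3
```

cur=4, b=8
cur == 8 is False; b != 4 is True
→ ans = cur * 2 + b = 16
ans = 16-3 = 13

13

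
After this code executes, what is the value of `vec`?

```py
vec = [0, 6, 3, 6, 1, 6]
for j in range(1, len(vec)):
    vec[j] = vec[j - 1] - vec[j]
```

[0, -6, -9, -15, -16, -22]

j=1: vec[1] = 0-6 = -6 → [0, -6, 3, 6, 1, 6]
j=2: vec[2] = (-6)-3 = -9 → [0, -6, -9, 6, 1, 6]
j=3: vec[3] = (-9)-6 = -15 → [0, -6, -9, -15, 1, 6]
j=4: vec[4] = (-15)-1 = -16 → [0, -6, -9, -15, -16, 6]
j=5: vec[5] = (-16)-6 = -22 → [0, -6, -9, -15, -16, -22]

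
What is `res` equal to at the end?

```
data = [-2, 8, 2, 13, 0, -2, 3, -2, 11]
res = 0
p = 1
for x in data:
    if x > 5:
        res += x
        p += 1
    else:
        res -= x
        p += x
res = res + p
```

x=-2: not >5, res = 0-(-2) = 2; p=-1
x=8: >5, res = 2+8 = 10; p=0
x=2: not >5, res = 10-2 = 8; p=2
x=13: >5, res = 8+13 = 21; p=3
x=0: not >5, res = 21-0 = 21; p=3
x=-2: not >5, res = 21-(-2) = 23; p=1
x=3: not >5, res = 23-3 = 20; p=4
x=-2: not >5, res = 20-(-2) = 22; p=2
x=11: >5, res = 22+11 = 33; p=3
res+p = 33+3 = 36

36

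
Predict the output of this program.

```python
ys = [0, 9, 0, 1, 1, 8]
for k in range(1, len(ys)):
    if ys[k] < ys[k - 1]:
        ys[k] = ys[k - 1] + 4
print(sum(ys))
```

85

k=1: 9>=0, unchanged → [0, 9, 0, 1, 1, 8]
k=2: 0<9, ys[2] = 9+4 = 13 → [0, 9, 13, 1, 1, 8]
k=3: 1<13, ys[3] = 13+4 = 17 → [0, 9, 13, 17, 1, 8]
k=4: 1<17, ys[4] = 17+4 = 21 → [0, 9, 13, 17, 21, 8]
k=5: 8<21, ys[5] = 21+4 = 25 → [0, 9, 13, 17, 21, 25]
sum = 85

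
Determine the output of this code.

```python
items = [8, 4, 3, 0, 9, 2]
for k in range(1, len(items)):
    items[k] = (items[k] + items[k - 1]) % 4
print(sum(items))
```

k=1: items[1] = (4+8)%4 = 0 → [8, 0, 3, 0, 9, 2]
k=2: items[2] = (3+0)%4 = 3 → [8, 0, 3, 0, 9, 2]
k=3: items[3] = (0+3)%4 = 3 → [8, 0, 3, 3, 9, 2]
k=4: items[4] = (9+3)%4 = 0 → [8, 0, 3, 3, 0, 2]
k=5: items[5] = (2+0)%4 = 2 → [8, 0, 3, 3, 0, 2]
sum = 16

16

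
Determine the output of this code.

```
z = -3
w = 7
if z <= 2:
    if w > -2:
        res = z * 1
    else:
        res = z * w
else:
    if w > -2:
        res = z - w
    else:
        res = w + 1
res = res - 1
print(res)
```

-4

z=-3, w=7
z <= 2 is True; w > -2 is True
→ res = z * 1 = -3
res = (-3)-1 = -4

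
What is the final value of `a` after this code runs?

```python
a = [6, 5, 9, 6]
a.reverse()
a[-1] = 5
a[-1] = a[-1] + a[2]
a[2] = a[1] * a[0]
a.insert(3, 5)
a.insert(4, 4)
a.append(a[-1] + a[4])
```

[6, 9, 54, 5, 4, 10, 14]

reverse → [6, 9, 5, 6]
a[-1] = 5 → [6, 9, 5, 5]
a[-1] = a[-1]+a[2] = 5+5 = 10 → [6, 9, 5, 10]
a[2] = a[1]*a[0] = 9*6 = 54 → [6, 9, 54, 10]
insert 5 at 3 → [6, 9, 54, 5, 10]
insert 4 at 4 → [6, 9, 54, 5, 4, 10]
append a[-1]+a[4] = 10+4 = 14 → [6, 9, 54, 5, 4, 10, 14]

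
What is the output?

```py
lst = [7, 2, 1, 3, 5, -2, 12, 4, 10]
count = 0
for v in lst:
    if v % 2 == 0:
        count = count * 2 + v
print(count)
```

82

v=7: not even
v=2: even, count = 0*2+2 = 2
v=1: not even
v=3: not even
v=5: not even
v=-2: even, count = 2*2+(-2) = 2
v=12: even, count = 2*2+12 = 16
v=4: even, count = 16*2+4 = 36
v=10: even, count = 36*2+10 = 82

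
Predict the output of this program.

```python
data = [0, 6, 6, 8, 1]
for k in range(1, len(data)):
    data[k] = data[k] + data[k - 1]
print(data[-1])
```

k=1: data[1] = 6+0 = 6 → [0, 6, 6, 8, 1]
k=2: data[2] = 6+6 = 12 → [0, 6, 12, 8, 1]
k=3: data[3] = 8+12 = 20 → [0, 6, 12, 20, 1]
k=4: data[4] = 1+20 = 21 → [0, 6, 12, 20, 21]

21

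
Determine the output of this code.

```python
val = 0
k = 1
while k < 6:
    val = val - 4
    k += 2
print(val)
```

k=1: val = 0-4 = -4
k=3: val = (-4)-4 = -8
k=5: val = (-8)-4 = -12

-12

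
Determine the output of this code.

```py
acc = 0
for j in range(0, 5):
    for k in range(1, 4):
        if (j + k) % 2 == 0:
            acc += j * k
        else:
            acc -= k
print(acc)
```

j=0,k=1: odd sum, acc = 0-1 = -1
j=0,k=2: even sum, acc = (-1)+0 = -1
j=0,k=3: odd sum, acc = (-1)-3 = -4
j=1,k=1: even sum, acc = (-4)+1 = -3
j=1,k=2: odd sum, acc = (-3)-2 = -5
j=1,k=3: even sum, acc = (-5)+3 = -2
j=2,k=1: odd sum, acc = (-2)-1 = -3
j=2,k=2: even sum, acc = (-3)+4 = 1
j=2,k=3: odd sum, acc = 1-3 = -2
j=3,k=1: even sum, acc = (-2)+3 = 1
j=3,k=2: odd sum, acc = 1-2 = -1
j=3,k=3: even sum, acc = (-1)+9 = 8
j=4,k=1: odd sum, acc = 8-1 = 7
j=4,k=2: even sum, acc = 7+8 = 15
j=4,k=3: odd sum, acc = 15-3 = 12

12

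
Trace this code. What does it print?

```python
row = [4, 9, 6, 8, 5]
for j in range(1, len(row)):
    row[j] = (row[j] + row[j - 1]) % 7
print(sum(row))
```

25

j=1: row[1] = (9+4)%7 = 6 → [4, 6, 6, 8, 5]
j=2: row[2] = (6+6)%7 = 5 → [4, 6, 5, 8, 5]
j=3: row[3] = (8+5)%7 = 6 → [4, 6, 5, 6, 5]
j=4: row[4] = (5+6)%7 = 4 → [4, 6, 5, 6, 4]
sum = 25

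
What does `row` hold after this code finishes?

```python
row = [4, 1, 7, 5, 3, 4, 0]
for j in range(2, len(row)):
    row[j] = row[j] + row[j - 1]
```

j=2: row[2] = 7+1 = 8 → [4, 1, 8, 5, 3, 4, 0]
j=3: row[3] = 5+8 = 13 → [4, 1, 8, 13, 3, 4, 0]
j=4: row[4] = 3+13 = 16 → [4, 1, 8, 13, 16, 4, 0]
j=5: row[5] = 4+16 = 20 → [4, 1, 8, 13, 16, 20, 0]
j=6: row[6] = 0+20 = 20 → [4, 1, 8, 13, 16, 20, 20]

[4, 1, 8, 13, 16, 20, 20]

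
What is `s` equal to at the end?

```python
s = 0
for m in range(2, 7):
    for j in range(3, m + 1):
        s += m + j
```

m=3,j=3: s = 0+6 = 6
m=4,j=3: s = 6+7 = 13
m=4,j=4: s = 13+8 = 21
m=5,j=3: s = 21+8 = 29
m=5,j=4: s = 29+9 = 38
m=5,j=5: s = 38+10 = 48
m=6,j=3: s = 48+9 = 57
m=6,j=4: s = 57+10 = 67
m=6,j=5: s = 67+11 = 78
m=6,j=6: s = 78+12 = 90

90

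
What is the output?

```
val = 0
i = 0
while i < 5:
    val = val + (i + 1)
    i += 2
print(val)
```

i=0: val = 0+1 = 1
i=2: val = 1+3 = 4
i=4: val = 4+5 = 9

9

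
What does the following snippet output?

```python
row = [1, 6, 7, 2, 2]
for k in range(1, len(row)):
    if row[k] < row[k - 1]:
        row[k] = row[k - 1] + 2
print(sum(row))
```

k=1: 6>=1, unchanged → [1, 6, 7, 2, 2]
k=2: 7>=6, unchanged → [1, 6, 7, 2, 2]
k=3: 2<7, row[3] = 7+2 = 9 → [1, 6, 7, 9, 2]
k=4: 2<9, row[4] = 9+2 = 11 → [1, 6, 7, 9, 11]
sum = 34

34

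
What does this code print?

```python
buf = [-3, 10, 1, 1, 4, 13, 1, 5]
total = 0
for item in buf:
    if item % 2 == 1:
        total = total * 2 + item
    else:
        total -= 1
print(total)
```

item=-3: odd, total = 0*2+(-3) = -3
item=10: not odd, total = (-3)-1 = -4
item=1: odd, total = (-4)*2+1 = -7
item=1: odd, total = (-7)*2+1 = -13
item=4: not odd, total = (-13)-1 = -14
item=13: odd, total = (-14)*2+13 = -15
item=1: odd, total = (-15)*2+1 = -29
item=5: odd, total = (-29)*2+5 = -53

-53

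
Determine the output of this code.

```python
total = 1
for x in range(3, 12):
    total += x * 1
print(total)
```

64

x=3: total = 1+3*1 = 4
x=4: total = 4+4*1 = 8
x=5: total = 8+5*1 = 13
x=6: total = 13+6*1 = 19
x=7: total = 19+7*1 = 26
x=8: total = 26+8*1 = 34
x=9: total = 34+9*1 = 43
x=10: total = 43+10*1 = 53
x=11: total = 53+11*1 = 64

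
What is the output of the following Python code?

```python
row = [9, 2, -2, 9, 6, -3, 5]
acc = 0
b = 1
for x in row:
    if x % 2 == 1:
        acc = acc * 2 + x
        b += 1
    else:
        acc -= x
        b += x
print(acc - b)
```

x=9: odd, acc = 0*2+9 = 9; b=2
x=2: not odd, acc = 9-2 = 7; b=4
x=-2: not odd, acc = 7-(-2) = 9; b=2
x=9: odd, acc = 9*2+9 = 27; b=3
x=6: not odd, acc = 27-6 = 21; b=9
x=-3: odd, acc = 21*2+(-3) = 39; b=10
x=5: odd, acc = 39*2+5 = 83; b=11
acc-b = 83-11 = 72

72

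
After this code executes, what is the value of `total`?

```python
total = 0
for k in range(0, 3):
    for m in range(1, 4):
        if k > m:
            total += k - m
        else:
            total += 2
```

k=0,m=1: not 0>1, total = 0+2 = 2
k=0,m=2: not 0>2, total = 2+2 = 4
k=0,m=3: not 0>3, total = 4+2 = 6
k=1,m=1: not 1>1, total = 6+2 = 8
k=1,m=2: not 1>2, total = 8+2 = 10
k=1,m=3: not 1>3, total = 10+2 = 12
k=2,m=1: 2>1, total = 12+1 = 13
k=2,m=2: not 2>2, total = 13+2 = 15
k=2,m=3: not 2>3, total = 15+2 = 17

17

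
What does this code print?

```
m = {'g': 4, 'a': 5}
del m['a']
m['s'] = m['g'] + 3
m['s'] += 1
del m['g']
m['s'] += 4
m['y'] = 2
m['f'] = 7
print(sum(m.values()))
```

del 'a' → {'g': 4}
m['s'] = m['g']+3 = 7 → {'g': 4, 's': 7}
m['s'] = 7+1 = 8 → {'g': 4, 's': 8}
del 'g' → {'s': 8}
m['s'] = 8+4 = 12 → {'s': 12}
m['y'] = 2 → {'s': 12, 'y': 2}
m['f'] = 7 → {'s': 12, 'y': 2, 'f': 7}
sum of values = 21

21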